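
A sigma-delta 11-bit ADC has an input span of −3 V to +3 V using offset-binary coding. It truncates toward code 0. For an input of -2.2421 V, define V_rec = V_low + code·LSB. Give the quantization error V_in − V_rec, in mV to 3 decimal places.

Step size: 6 V ÷ 2^11 = 2.930 mV.
Scaled input = 258.6965 LSBs, so code = 258.
Reconstructed: -2.2441406 V.
Difference: 0.00204062 V → 2.041 mV.

2.041 mV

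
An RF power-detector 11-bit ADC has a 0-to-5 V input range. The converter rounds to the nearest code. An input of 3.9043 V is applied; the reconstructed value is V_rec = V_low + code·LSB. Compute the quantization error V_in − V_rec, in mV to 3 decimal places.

Step size: 5 V ÷ 2^11 = 2.441 mV.
(V_in − V_low)/LSB = (3.9043 − 0)/0.00244141 = 1599.2013 → code 1599 (round).
Code 1599 maps back to 0 + 1599×0.00244141 V = 3.9038086 V.
Difference: 0.000491406 V → 0.491 mV.

0.491 mV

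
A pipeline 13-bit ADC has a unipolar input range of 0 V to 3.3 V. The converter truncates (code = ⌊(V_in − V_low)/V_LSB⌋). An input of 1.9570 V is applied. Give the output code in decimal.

code 4858

Full-scale span = 3.3 V; LSB = 3.3/2^13 = 402.83 µV.
Input sits at 4858.104 steps above V_low.
⌊·⌋(4858.104) = 4858.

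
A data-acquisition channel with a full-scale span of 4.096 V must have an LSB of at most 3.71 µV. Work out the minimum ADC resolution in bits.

21 bits

Number of steps required ≥ 4.096 V / 3.71 µV = 1104043.13.
Need 2^N ≥ 1104043.13; 2^20 = 1048576, 2^21 = 2097152.
Minimum N = 21.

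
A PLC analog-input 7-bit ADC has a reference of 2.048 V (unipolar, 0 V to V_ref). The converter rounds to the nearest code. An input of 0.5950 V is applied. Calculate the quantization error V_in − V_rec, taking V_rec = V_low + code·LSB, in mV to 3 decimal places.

3.000 mV

LSB = 2.048/2^7 = 16.000 mV.
(V_in − V_low)/LSB = (0.5950 − 0)/0.016 = 37.1875 → code 37 (round).
Code 37 maps back to 0 + 37×0.016 V = 0.592 V.
Error = 0.5950 − 0.592 = 0.003 V = 3.000 mV.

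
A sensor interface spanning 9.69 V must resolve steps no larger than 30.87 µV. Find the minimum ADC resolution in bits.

Number of steps required ≥ 9.69 V / 30.87 µV = 313896.99.
Need 2^N ≥ 313896.99; 2^18 = 262144, 2^19 = 524288.
Minimum N = 19.

19 bits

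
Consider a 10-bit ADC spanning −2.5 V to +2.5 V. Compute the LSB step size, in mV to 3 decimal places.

4.883 mV

Full-scale span = 5 V.
LSB = 5 / 2^10 = 5 / 1024 = 0.00488281 V = 4.883 mV.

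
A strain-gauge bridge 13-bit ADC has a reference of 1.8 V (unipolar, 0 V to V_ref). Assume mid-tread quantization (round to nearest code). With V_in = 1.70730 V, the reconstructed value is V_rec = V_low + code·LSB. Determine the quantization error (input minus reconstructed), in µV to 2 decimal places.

24.61 µV

Step size: 1.8 V ÷ 2^13 = 219.73 µV.
(V_in − V_low)/LSB = (1.70730 − 0)/0.000219727 = 7770.1120 → code 7770 (round).
Reconstructed: 1.7072754 V.
Difference: 2.46094e-05 V → 24.61 µV.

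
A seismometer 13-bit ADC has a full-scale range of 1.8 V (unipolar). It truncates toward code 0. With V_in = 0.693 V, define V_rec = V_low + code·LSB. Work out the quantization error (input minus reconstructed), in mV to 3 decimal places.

LSB = 1.8/2^13 = 219.73 µV.
(0.693 − 0)/0.000219727 = 3153.9200; ⌊·⌋ gives code 3153.
Reconstructed: 0.69279785 V.
V_in − V_rec = 0.000202148 V = 0.202 mV.

0.202 mV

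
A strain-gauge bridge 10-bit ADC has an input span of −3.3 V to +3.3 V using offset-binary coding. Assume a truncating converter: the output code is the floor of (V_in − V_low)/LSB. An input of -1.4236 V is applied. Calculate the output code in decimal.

With 1024 levels over 6.6 V, one step is 6.445 mV.
(-1.4236 − (−3.3)) / 0.00644531 = 291.126 LSBs.
⌊·⌋(291.126) = 291.

code 291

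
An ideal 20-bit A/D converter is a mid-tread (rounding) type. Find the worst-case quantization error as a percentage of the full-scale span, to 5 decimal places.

Rounding → worst-case error = ½ LSB = V_FS/2^21, so 100/2097152 = 4.76837e-05 % of full scale.

0.00005 %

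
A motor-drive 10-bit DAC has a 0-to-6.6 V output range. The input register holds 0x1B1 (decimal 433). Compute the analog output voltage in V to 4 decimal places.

2.7908 V

LSB = 6.6 V / 2^10 = 6.445 mV.
Code 0x1B1 = 433 decimal.
V_out = 0 + 433 × 0.00644531 V = 2.79082 V.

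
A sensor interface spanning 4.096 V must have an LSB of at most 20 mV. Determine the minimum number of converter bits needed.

Number of steps required ≥ 4.096 V / 20 mV = 204.80.
Need 2^N ≥ 204.80; 2^7 = 128, 2^8 = 256.
Minimum N = 8.

8 bits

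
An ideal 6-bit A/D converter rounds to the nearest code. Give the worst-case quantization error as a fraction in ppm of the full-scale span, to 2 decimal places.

7812.50 ppm

Rounding → worst-case error = ½ LSB = V_FS/2^7, so 1e+06/128 = 7812.5 ppm of full scale.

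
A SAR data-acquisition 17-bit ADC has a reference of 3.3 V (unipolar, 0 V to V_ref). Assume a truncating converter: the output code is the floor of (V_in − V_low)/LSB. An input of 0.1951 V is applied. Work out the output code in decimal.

Full-scale span = 3.3 V; LSB = 3.3/2^17 = 25.18 µV.
(0.1951 − 0) / 2.5177e-05 = 7749.136 LSBs.
Floor → code 7749.

code 7749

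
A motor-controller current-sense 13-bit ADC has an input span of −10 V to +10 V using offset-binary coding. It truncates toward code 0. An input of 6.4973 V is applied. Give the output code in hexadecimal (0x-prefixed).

code 0x1A65 (decimal 6757)

Full-scale span = 20 V; LSB = 20/2^13 = 2.441 mV.
(6.4973 − (−10)) / 0.00244141 = 6757.294 LSBs.
So the output code is 6757.
In hexadecimal (0x-prefixed): 0x1A65.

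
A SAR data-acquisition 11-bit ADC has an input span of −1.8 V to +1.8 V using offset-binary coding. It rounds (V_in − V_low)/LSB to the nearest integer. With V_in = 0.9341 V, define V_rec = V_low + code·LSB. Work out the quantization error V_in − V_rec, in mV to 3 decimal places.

Step size: 3.6 V ÷ 2^11 = 1.758 mV.
(V_in − V_low)/LSB = (0.9341 − (−1.8))/0.00175781 = 1555.3991 → code 1555 (round).
Code 1555 maps back to (−1.8) + 1555×0.00175781 V = 0.93339844 V.
Error = 0.9341 − 0.93339844 = 0.000701563 V = 0.702 mV.

0.702 mV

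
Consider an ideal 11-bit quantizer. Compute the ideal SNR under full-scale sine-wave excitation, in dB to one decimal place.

68.0 dB

SNR ≈ 6.02·N + 1.76 dB = 6.02·11 + 1.76 = 67.98 dB.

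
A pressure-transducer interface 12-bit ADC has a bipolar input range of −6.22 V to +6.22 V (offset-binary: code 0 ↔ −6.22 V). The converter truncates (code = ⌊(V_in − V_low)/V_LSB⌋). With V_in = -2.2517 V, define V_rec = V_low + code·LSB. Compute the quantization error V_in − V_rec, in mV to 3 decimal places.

Step size: 12.44 V ÷ 2^12 = 3.037 mV.
(V_in − V_low)/LSB = (-2.2517 − (−6.22))/0.00303711 = 1306.6042 → code 1306 (floor).
Reconstructed: -2.2535352 V.
Difference: 0.00183516 V → 1.835 mV.

1.835 mV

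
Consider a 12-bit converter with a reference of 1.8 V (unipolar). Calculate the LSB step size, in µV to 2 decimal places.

Full-scale span = 1.8 V.
LSB = 1.8 / 2^12 = 1.8 / 4096 = 0.000439453 V = 439.45 µV.

439.45 µV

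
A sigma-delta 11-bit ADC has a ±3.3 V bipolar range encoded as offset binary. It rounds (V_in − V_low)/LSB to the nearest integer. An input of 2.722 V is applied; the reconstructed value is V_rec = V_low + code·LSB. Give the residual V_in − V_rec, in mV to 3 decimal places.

Step size: 6.6 V ÷ 2^11 = 3.223 mV.
Scaled input = 1868.6448 LSBs, so code = 1869.
Code 1869 maps back to (−3.3) + 1869×0.00322266 V = 2.7231445 V.
V_in − V_rec = -0.00114453 V = -1.145 mV.

-1.145 mV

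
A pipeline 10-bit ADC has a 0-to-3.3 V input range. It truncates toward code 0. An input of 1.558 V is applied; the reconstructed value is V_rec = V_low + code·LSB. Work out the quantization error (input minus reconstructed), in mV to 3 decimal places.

One LSB is 3.3 V / 1024 = 3.223 mV.
(V_in − V_low)/LSB = (1.558 − 0)/0.00322266 = 483.4521 → code 483 (floor).
V_rec = 0 + 483·0.00322266 = 1.556543 V.
Error = 1.558 − 1.556543 = 0.00145703 V = 1.457 mV.

1.457 mV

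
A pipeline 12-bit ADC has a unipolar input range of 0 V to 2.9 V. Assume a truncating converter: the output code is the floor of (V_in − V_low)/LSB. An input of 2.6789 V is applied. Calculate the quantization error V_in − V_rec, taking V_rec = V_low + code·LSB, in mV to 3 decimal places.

0.506 mV

Step size: 2.9 V ÷ 2^12 = 0.708 mV.
(2.6789 − 0)/0.000708008 = 3783.7153; ⌊·⌋ gives code 3783.
Code 3783 maps back to 0 + 3783×0.000708008 V = 2.6783936 V.
Error = 2.6789 − 2.6783936 = 0.000506445 V = 0.506 mV.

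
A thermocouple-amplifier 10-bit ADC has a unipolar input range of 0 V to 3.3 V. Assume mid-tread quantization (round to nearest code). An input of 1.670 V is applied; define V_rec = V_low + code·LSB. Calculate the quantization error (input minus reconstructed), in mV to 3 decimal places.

Step size: 3.3 V ÷ 2^10 = 3.223 mV.
Scaled input = 518.2061 LSBs, so code = 518.
Reconstructed: 1.6693359 V.
Error = 1.670 − 1.6693359 = 0.000664063 V = 0.664 mV.

0.664 mV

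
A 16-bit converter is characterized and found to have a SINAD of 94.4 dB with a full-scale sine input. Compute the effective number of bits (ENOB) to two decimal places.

ENOB = (SINAD − 1.76) / 6.02 = (94.4 − 1.76)/6.02 = 15.389.

15.39 bits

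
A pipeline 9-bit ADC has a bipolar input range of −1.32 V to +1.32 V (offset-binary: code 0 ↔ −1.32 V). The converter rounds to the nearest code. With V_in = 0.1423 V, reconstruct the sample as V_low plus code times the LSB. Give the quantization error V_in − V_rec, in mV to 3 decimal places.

-2.075 mV

Step size: 2.64 V ÷ 2^9 = 5.156 mV.
(V_in − V_low)/LSB = (0.1423 − (−1.32))/0.00515625 = 283.5976 → code 284 (round).
V_rec = (−1.32) + 284·0.00515625 = 0.144375 V.
V_in − V_rec = -0.002075 V = -2.075 mV.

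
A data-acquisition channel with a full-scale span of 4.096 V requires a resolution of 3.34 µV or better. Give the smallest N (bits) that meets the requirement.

Number of steps required ≥ 4.096 V / 3.34 µV = 1226347.31.
Need 2^N ≥ 1226347.31; 2^20 = 1048576, 2^21 = 2097152.
Minimum N = 21.

21 bits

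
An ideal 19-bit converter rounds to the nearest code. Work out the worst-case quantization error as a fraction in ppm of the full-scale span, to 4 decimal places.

Rounding → worst-case error = ½ LSB = V_FS/2^20, so 1e+06/1048576 = 0.953674 ppm of full scale.

0.9537 ppm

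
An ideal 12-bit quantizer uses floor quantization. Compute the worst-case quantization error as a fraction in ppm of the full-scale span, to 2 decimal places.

Truncating → worst-case error = 1 LSB = V_FS/2^12, so 1e+06/4096 = 244.141 ppm of full scale.

244.14 ppm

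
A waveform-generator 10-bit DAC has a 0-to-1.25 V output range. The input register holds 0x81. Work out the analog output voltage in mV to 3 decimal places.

LSB = 1.25 V / 2^10 = 1.221 mV.
Code 0x81 = 129 decimal.
V_out = 0 + 129 × 0.0012207 V = 0.157471 V.
= 157.471 mV.

157.471 mV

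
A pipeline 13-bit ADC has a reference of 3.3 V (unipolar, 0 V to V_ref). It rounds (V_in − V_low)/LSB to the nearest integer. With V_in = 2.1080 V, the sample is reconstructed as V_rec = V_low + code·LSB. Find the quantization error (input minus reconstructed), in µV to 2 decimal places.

-20.02 µV

Step size: 3.3 V ÷ 2^13 = 402.83 µV.
Scaled input = 5232.9503 LSBs, so code = 5233.
Reconstructed: 2.10802 V.
Difference: -2.00195e-05 V → -20.02 µV.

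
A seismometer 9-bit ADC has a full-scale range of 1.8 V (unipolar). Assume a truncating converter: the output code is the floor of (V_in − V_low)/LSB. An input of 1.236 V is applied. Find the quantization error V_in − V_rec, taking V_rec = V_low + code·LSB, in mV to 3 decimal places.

One LSB is 1.8 V / 512 = 3.516 mV.
(V_in − V_low)/LSB = (1.236 − 0)/0.00351563 = 351.5733 → code 351 (floor).
Code 351 maps back to 0 + 351×0.00351563 V = 1.2339844 V.
Difference: 0.00201563 V → 2.016 mV.

2.016 mV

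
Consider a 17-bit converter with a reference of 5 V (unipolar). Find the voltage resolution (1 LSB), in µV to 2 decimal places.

Full-scale span = 5 V.
LSB = 5 / 2^17 = 5 / 131072 = 3.8147e-05 V = 38.15 µV.

38.15 µV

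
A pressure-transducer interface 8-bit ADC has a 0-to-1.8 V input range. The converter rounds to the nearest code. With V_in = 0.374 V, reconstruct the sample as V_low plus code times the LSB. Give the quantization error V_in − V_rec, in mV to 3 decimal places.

Step size: 1.8 V ÷ 2^8 = 7.031 mV.
Scaled input = 53.1911 LSBs, so code = 53.
Code 53 maps back to 0 + 53×0.00703125 V = 0.37265625 V.
Error = 0.374 − 0.37265625 = 0.00134375 V = 1.344 mV.

1.344 mV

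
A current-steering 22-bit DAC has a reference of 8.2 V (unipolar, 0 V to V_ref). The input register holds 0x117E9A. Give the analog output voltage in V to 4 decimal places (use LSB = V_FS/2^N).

2.2415 V

LSB = 8.2 V / 2^22 = 1.96 µV.
Code 0x117E9A = 1146522 decimal.
V_out = 0 + 1146522 × 1.95503e-06 V = 2.24149 V.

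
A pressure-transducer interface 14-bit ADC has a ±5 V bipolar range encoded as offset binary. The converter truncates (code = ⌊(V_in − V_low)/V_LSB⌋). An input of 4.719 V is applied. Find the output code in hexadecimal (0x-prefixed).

Full-scale span = 10 V; LSB = 10/2^14 = 0.610 mV.
Input sits at 15923.610 steps above V_low.
So the output code is 15923.
In hexadecimal (0x-prefixed): 0x3E33.

code 0x3E33 (decimal 15923)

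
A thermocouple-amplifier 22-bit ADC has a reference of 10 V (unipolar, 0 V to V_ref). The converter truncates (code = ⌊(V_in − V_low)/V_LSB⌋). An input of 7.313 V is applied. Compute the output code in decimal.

code 3067294

With 4194304 levels over 10 V, one step is 2.38 µV.
(7.313 − 0) / 2.38419e-06 = 3067294.515 LSBs.
Floor → code 3067294.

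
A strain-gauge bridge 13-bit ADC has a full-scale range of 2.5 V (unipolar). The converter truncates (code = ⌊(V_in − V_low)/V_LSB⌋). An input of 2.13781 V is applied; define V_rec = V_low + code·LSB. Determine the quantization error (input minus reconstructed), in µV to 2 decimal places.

53.65 µV

LSB = 2.5/2^13 = 305.18 µV.
(V_in − V_low)/LSB = (2.13781 − 0)/0.000305176 = 7005.1758 → code 7005 (floor).
Reconstructed: 2.1377563 V.
V_in − V_rec = 5.36523e-05 V = 53.65 µV.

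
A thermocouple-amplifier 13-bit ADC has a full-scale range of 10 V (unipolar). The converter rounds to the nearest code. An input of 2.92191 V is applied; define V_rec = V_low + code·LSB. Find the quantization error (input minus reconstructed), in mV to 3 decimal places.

-0.453 mV

LSB = 10/2^13 = 1.221 mV.
(V_in − V_low)/LSB = (2.92191 − 0)/0.0012207 = 2393.6287 → code 2394 (round).
Reconstructed: 2.9223633 V.
Difference: -0.000453281 V → -0.453 mV.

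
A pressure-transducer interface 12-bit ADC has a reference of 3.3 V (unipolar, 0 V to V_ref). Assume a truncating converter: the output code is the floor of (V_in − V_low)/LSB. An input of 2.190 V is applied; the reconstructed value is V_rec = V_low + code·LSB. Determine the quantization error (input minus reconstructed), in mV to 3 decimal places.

0.205 mV

One LSB is 3.3 V / 4096 = 0.806 mV.
(2.190 − 0)/0.000805664 = 2718.2545; ⌊·⌋ gives code 2718.
V_rec = 0 + 2718·0.000805664 = 2.1897949 V.
V_in − V_rec = 0.000205078 V = 0.205 mV.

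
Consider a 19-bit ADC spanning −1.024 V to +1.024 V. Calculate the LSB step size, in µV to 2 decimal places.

3.91 µV

Full-scale span = 2.048 V.
LSB = 2.048 / 2^19 = 2.048 / 524288 = 3.90625e-06 V = 3.91 µV.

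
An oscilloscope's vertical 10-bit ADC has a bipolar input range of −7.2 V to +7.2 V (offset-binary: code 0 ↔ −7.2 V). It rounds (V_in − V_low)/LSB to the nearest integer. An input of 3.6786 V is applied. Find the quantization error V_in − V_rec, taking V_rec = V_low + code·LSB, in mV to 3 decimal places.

LSB = 14.4/2^10 = 14.062 mV.
(V_in − V_low)/LSB = (3.6786 − (−7.2))/0.0140625 = 773.5893 → code 774 (round).
V_rec = (−7.2) + 774·0.0140625 = 3.684375 V.
V_in − V_rec = -0.005775 V = -5.775 mV.

-5.775 mV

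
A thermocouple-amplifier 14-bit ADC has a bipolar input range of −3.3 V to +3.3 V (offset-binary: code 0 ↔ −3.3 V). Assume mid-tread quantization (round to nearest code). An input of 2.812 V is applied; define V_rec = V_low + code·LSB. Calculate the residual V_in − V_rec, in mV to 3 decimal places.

Step size: 6.6 V ÷ 2^14 = 402.83 µV.
(2.812 − (−3.3))/0.000402832 = 15172.5770; round gives code 15173.
Reconstructed: 2.8121704 V.
Error = 2.812 − 2.8121704 = -0.00017041 V = -0.170 mV.

-0.170 mV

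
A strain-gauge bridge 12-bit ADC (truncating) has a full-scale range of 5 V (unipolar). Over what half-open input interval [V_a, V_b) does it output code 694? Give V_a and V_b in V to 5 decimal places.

LSB = 5/2^12 = 1.221 mV.
V_a = V_low + 694·LSB = 0.847168 V; V_b = V_low + 695·LSB = 0.848389 V.

[0.84717 V, 0.84839 V)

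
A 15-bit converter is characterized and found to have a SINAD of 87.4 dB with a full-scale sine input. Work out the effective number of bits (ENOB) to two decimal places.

14.23 bits

ENOB = (SINAD − 1.76) / 6.02 = (87.4 − 1.76)/6.02 = 14.226.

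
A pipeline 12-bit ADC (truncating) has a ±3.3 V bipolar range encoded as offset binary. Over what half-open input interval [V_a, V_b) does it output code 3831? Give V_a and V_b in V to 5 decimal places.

LSB = 6.6/2^12 = 1.611 mV.
V_a = V_low + 3831·LSB = 2.873 V; V_b = V_low + 3832·LSB = 2.87461 V.

[2.87300 V, 2.87461 V)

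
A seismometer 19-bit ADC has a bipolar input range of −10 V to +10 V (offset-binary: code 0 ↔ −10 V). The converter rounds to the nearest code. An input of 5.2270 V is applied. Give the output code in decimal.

Full-scale span = 20 V; LSB = 20/2^19 = 38.15 µV.
(V_in − V_low)/LSB = (5.2270 − (−10)) / 3.8147e-05 = 399166.669.
round(399166.669) = 399167.

code 399167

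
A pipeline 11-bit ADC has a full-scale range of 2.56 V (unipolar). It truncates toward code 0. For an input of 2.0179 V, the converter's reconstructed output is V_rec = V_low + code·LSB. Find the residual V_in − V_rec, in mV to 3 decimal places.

0.400 mV

One LSB is 2.56 V / 2048 = 1.250 mV.
Scaled input = 1614.3200 LSBs, so code = 1614.
Reconstructed: 2.0175 V.
Error = 2.0179 − 2.0175 = 0.0004 V = 0.400 mV.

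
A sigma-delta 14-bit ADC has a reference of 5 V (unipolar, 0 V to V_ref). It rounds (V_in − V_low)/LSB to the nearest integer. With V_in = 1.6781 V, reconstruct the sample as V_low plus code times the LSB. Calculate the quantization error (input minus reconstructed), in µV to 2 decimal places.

LSB = 5/2^14 = 305.18 µV.
Scaled input = 5498.7981 LSBs, so code = 5499.
Reconstructed: 1.6781616 V.
V_in − V_rec = -6.16211e-05 V = -61.62 µV.

-61.62 µV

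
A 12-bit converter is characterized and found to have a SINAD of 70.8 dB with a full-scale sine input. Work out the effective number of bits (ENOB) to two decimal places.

11.47 bits

ENOB = (SINAD − 1.76) / 6.02 = (70.8 − 1.76)/6.02 = 11.468.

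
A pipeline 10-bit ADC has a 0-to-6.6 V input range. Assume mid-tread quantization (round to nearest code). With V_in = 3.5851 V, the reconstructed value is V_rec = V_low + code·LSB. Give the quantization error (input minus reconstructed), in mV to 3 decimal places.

One LSB is 6.6 V / 1024 = 6.445 mV.
(3.5851 − 0)/0.00644531 = 556.2337; round gives code 556.
V_rec = 0 + 556·0.00644531 = 3.5835937 V.
V_in − V_rec = 0.00150625 V = 1.506 mV.

1.506 mV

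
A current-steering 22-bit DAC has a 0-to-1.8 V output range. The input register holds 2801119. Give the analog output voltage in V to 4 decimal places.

LSB = 1.8 V / 2^22 = 0.43 µV.
V_out = 0 + 2801119 × 4.29153e-07 V = 1.20211 V.

1.2021 V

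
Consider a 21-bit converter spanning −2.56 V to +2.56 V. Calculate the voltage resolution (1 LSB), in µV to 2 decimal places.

Full-scale span = 5.12 V.
LSB = 5.12 / 2^21 = 5.12 / 2097152 = 2.44141e-06 V = 2.44 µV.

2.44 µV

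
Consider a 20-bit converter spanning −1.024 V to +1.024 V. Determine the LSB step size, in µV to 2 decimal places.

1.95 µV

Full-scale span = 2.048 V.
LSB = 2.048 / 2^20 = 2.048 / 1048576 = 1.95313e-06 V = 1.95 µV.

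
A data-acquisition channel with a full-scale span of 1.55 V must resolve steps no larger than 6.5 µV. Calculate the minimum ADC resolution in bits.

Number of steps required ≥ 1.55 V / 6.5 µV = 238461.54.
Need 2^N ≥ 238461.54; 2^17 = 131072, 2^18 = 262144.
Minimum N = 18.

18 bits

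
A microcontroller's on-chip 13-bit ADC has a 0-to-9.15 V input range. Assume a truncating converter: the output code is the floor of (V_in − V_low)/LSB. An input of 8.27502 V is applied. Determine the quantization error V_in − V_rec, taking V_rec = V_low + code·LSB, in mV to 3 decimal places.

0.704 mV

Step size: 9.15 V ÷ 2^13 = 1.117 mV.
Scaled input = 7408.6299 LSBs, so code = 7408.
V_rec = 0 + 7408·0.00111694 = 8.2743164 V.
Difference: 0.000703594 V → 0.704 mV.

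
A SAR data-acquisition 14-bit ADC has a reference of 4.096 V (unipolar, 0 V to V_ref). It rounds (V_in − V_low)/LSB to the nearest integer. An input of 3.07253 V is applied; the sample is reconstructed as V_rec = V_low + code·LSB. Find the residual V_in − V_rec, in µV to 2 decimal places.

Step size: 4.096 V ÷ 2^14 = 250.00 µV.
Scaled input = 12290.1200 LSBs, so code = 12290.
Code 12290 maps back to 0 + 12290×0.00025 V = 3.0725 V.
Error = 3.07253 − 3.0725 = 3e-05 V = 30.00 µV.

30.00 µV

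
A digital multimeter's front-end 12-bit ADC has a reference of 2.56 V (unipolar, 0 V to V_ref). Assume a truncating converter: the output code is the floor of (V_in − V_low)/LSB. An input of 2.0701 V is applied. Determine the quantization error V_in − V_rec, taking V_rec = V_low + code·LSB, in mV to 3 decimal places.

One LSB is 2.56 V / 4096 = 0.625 mV.
(V_in − V_low)/LSB = (2.0701 − 0)/0.000625 = 3312.1600 → code 3312 (floor).
V_rec = 0 + 3312·0.000625 = 2.07 V.
Error = 2.0701 − 2.07 = 0.0001 V = 0.100 mV.

0.100 mV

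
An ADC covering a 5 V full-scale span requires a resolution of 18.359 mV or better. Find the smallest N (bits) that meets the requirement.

Number of steps required ≥ 5 V / 18.359 mV = 272.35.
Need 2^N ≥ 272.35; 2^8 = 256, 2^9 = 512.
Minimum N = 9.

9 bits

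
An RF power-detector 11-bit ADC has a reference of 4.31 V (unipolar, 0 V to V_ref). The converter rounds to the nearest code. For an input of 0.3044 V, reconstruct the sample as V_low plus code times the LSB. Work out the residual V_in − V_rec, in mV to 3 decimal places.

Step size: 4.31 V ÷ 2^11 = 2.104 mV.
Scaled input = 144.6430 LSBs, so code = 145.
Reconstructed: 0.30515137 V.
Error = 0.3044 − 0.30515137 = -0.000751367 V = -0.751 mV.

-0.751 mV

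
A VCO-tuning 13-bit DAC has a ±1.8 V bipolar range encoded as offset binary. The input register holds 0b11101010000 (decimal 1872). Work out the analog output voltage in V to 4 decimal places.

LSB = 3.6 V / 2^13 = 439.45 µV.
Code 0b11101010000 = 1872 decimal.
V_out = (−1.8) + 1872 × 0.000439453 V = -0.977344 V.

-0.9773 V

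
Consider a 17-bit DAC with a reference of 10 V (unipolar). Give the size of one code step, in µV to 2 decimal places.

76.29 µV

Full-scale span = 10 V.
LSB = 10 / 2^17 = 10 / 131072 = 7.62939e-05 V = 76.29 µV.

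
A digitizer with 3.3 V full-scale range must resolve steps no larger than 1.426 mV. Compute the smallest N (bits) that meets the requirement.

Number of steps required ≥ 3.3 V / 1.426 mV = 2314.17.
Need 2^N ≥ 2314.17; 2^11 = 2048, 2^12 = 4096.
Minimum N = 12.

12 bits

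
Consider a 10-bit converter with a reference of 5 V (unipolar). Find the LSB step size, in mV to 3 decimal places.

Full-scale span = 5 V.
LSB = 5 / 2^10 = 5 / 1024 = 0.00488281 V = 4.883 mV.

4.883 mV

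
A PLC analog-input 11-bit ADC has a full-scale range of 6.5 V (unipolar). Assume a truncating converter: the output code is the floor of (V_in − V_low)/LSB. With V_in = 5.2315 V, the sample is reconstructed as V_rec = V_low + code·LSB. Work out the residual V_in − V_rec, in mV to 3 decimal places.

One LSB is 6.5 V / 2048 = 3.174 mV.
(5.2315 − 0)/0.00317383 = 1648.3249; ⌊·⌋ gives code 1648.
Code 1648 maps back to 0 + 1648×0.00317383 V = 5.2304688 V.
Difference: 0.00103125 V → 1.031 mV.

1.031 mV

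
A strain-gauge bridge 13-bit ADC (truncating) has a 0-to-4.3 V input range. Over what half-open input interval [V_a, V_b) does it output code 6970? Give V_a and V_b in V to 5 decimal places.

[3.65857 V, 3.65909 V)

LSB = 4.3/2^13 = 0.525 mV.
V_a = V_low + 6970·LSB = 3.65857 V; V_b = V_low + 6971·LSB = 3.65909 V.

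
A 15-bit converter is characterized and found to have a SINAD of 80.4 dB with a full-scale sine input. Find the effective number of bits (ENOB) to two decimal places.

ENOB = (SINAD − 1.76) / 6.02 = (80.4 − 1.76)/6.02 = 13.063.

13.06 bits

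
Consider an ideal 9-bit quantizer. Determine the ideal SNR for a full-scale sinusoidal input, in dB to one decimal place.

55.9 dB

SNR ≈ 6.02·N + 1.76 dB = 6.02·9 + 1.76 = 55.94 dB.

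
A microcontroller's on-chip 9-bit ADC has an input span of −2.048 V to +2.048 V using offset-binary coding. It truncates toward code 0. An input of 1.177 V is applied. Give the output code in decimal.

code 403

Full-scale span = 4.096 V; LSB = 4.096/2^9 = 8.000 mV.
(1.177 − (−2.048)) / 0.008 = 403.125 LSBs.
Floor → code 403.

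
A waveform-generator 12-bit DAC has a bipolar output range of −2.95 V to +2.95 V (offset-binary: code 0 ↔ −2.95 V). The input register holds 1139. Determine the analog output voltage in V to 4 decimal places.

LSB = 5.9 V / 2^12 = 1.440 mV.
V_out = (−2.95) + 1139 × 0.00144043 V = -1.30935 V.

-1.3094 V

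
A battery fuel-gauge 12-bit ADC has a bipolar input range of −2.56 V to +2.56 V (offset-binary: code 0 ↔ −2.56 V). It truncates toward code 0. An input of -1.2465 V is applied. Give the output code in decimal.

code 1050

With 4096 levels over 5.12 V, one step is 1.250 mV.
(V_in − V_low)/LSB = (-1.2465 − (−2.56)) / 0.00125 = 1050.800.
Floor → code 1050.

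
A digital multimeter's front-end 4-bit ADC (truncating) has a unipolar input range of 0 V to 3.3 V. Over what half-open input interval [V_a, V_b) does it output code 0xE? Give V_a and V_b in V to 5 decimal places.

[2.88750 V, 3.09375 V)

LSB = 3.3/2^4 = 206.250 mV.
Code 0xE = 14 decimal.
V_a = V_low + 14·LSB = 2.8875 V; V_b = V_low + 15·LSB = 3.09375 V.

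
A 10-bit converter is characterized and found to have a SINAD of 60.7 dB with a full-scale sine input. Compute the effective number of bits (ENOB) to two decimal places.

9.79 bits

ENOB = (SINAD − 1.76) / 6.02 = (60.7 − 1.76)/6.02 = 9.791.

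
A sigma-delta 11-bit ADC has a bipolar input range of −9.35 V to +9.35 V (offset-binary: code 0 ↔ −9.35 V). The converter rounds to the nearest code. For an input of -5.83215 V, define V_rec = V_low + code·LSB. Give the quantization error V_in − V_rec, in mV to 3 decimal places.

2.469 mV

LSB = 18.7/2^11 = 9.131 mV.
(V_in − V_low)/LSB = (-5.83215 − (−9.35))/0.00913086 = 385.2704 → code 385 (round).
Code 385 maps back to (−9.35) + 385×0.00913086 V = -5.8346191 V.
V_in − V_rec = 0.00246914 V = 2.469 mV.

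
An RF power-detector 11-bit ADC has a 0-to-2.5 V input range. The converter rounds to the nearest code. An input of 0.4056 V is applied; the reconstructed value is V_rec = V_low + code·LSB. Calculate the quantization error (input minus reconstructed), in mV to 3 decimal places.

LSB = 2.5/2^11 = 1.221 mV.
Scaled input = 332.2675 LSBs, so code = 332.
Reconstructed: 0.40527344 V.
V_in − V_rec = 0.000326562 V = 0.327 mV.

0.327 mV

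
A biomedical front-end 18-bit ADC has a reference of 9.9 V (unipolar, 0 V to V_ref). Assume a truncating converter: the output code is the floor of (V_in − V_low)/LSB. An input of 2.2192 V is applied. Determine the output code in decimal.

code 58762

With 262144 levels over 9.9 V, one step is 37.77 µV.
Input sits at 58762.623 steps above V_low.
So the output code is 58762.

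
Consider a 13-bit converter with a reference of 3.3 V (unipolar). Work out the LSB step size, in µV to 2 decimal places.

402.83 µV

Full-scale span = 3.3 V.
LSB = 3.3 / 2^13 = 3.3 / 8192 = 0.000402832 V = 402.83 µV.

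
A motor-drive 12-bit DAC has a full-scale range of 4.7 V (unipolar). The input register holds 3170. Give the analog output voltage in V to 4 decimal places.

3.6375 V

LSB = 4.7 V / 2^12 = 1.147 mV.
V_out = 0 + 3170 × 0.00114746 V = 3.63745 V.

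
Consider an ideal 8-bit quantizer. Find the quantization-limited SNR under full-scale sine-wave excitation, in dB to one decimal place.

49.9 dB

SNR ≈ 6.02·N + 1.76 dB = 6.02·8 + 1.76 = 49.92 dB.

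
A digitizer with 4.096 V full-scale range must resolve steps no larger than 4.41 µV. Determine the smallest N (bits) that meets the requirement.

20 bits

Number of steps required ≥ 4.096 V / 4.41 µV = 928798.19.
Need 2^N ≥ 928798.19; 2^19 = 524288, 2^20 = 1048576.
Minimum N = 20.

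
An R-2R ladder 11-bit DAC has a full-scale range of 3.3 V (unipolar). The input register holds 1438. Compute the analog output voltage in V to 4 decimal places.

2.3171 V

LSB = 3.3 V / 2^11 = 1.611 mV.
V_out = 0 + 1438 × 0.00161133 V = 2.31709 V.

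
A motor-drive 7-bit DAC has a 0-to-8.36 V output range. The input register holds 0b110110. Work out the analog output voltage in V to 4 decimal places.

3.5269 V

LSB = 8.36 V / 2^7 = 65.312 mV.
Code 0b110110 = 54 decimal.
V_out = 0 + 54 × 0.0653125 V = 3.52687 V.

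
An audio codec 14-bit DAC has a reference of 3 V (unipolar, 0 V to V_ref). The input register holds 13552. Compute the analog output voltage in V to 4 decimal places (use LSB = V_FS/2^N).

2.4814 V

LSB = 3 V / 2^14 = 183.11 µV.
V_out = 0 + 13552 × 0.000183105 V = 2.48145 V.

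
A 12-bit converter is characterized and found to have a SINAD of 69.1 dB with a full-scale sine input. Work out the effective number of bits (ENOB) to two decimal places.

ENOB = (SINAD − 1.76) / 6.02 = (69.1 − 1.76)/6.02 = 11.186.

11.19 bits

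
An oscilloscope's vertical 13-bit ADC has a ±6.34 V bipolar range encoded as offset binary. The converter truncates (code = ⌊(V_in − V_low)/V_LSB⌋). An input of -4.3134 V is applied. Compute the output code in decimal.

code 1309

LSB = 12.68 V / 8192 = 1.548 mV.
(V_in − V_low)/LSB = (-4.3134 − (−6.34)) / 0.00154785 = 1309.299.
So the output code is 1309.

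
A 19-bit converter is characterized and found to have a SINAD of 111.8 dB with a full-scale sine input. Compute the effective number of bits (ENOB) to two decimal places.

18.28 bits

ENOB = (SINAD − 1.76) / 6.02 = (111.8 − 1.76)/6.02 = 18.279.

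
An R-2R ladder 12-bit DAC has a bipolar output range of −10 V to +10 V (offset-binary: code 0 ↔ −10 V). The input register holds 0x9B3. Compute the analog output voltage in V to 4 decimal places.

2.1240 V

LSB = 20 V / 2^12 = 4.883 mV.
Code 0x9B3 = 2483 decimal.
V_out = (−10) + 2483 × 0.00488281 V = 2.12402 V.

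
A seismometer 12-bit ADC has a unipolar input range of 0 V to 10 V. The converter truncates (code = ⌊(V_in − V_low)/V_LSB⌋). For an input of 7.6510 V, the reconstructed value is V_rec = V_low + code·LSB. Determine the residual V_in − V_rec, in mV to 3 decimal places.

One LSB is 10 V / 4096 = 2.441 mV.
(V_in − V_low)/LSB = (7.6510 − 0)/0.00244141 = 3133.8496 → code 3133 (floor).
Code 3133 maps back to 0 + 3133×0.00244141 V = 7.6489258 V.
V_in − V_rec = 0.00207422 V = 2.074 mV.

2.074 mV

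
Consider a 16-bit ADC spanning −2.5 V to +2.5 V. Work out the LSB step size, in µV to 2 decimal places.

76.29 µV

Full-scale span = 5 V.
LSB = 5 / 2^16 = 5 / 65536 = 7.62939e-05 V = 76.29 µV.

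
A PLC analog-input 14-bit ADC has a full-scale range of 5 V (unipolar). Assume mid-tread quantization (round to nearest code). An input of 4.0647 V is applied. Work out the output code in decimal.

With 16384 levels over 5 V, one step is 305.18 µV.
(V_in − V_low)/LSB = (4.0647 − 0) / 0.000305176 = 13319.209.
So the output code is 13319.

code 13319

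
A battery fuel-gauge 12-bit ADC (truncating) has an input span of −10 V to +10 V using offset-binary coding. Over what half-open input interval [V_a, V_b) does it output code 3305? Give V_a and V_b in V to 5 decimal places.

LSB = 20/2^12 = 4.883 mV.
V_a = V_low + 3305·LSB = 6.1377 V; V_b = V_low + 3306·LSB = 6.14258 V.

[6.13770 V, 6.14258 V)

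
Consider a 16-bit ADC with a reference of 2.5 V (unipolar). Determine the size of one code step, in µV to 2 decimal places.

38.15 µV

Full-scale span = 2.5 V.
LSB = 2.5 / 2^16 = 2.5 / 65536 = 3.8147e-05 V = 38.15 µV.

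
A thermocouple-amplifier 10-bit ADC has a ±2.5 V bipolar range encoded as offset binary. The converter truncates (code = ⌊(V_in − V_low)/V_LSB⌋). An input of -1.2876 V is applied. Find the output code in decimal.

code 248

LSB = 5 V / 1024 = 4.883 mV.
(V_in − V_low)/LSB = (-1.2876 − (−2.5)) / 0.00488281 = 248.300.
Floor → code 248.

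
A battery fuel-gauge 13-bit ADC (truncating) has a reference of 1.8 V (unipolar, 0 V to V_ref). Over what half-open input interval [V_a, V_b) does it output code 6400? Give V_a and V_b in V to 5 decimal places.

[1.40625 V, 1.40647 V)

LSB = 1.8/2^13 = 219.73 µV.
V_a = V_low + 6400·LSB = 1.40625 V; V_b = V_low + 6401·LSB = 1.40647 V.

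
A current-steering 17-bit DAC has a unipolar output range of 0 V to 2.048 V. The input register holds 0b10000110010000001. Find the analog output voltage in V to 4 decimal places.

LSB = 2.048 V / 2^17 = 15.62 µV.
Code 0b10000110010000001 = 68737 decimal.
V_out = 0 + 68737 × 1.5625e-05 V = 1.07402 V.

1.0740 V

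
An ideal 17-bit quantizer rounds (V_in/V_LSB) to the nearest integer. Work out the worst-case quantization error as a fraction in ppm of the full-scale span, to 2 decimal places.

3.81 ppm

Rounding → worst-case error = ½ LSB = V_FS/2^18, so 1e+06/262144 = 3.8147 ppm of full scale.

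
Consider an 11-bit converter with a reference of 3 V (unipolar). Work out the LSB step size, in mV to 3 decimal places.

Full-scale span = 3 V.
LSB = 3 / 2^11 = 3 / 2048 = 0.00146484 V = 1.465 mV.

1.465 mV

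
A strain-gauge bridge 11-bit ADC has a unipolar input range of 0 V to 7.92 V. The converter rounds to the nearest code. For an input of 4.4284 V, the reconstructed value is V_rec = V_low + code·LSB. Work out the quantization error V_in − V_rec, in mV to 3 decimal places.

LSB = 7.92/2^11 = 3.867 mV.
(4.4284 − 0)/0.00386719 = 1145.1216; round gives code 1145.
Reconstructed: 4.4279297 V.
Error = 4.4284 − 4.4279297 = 0.000470312 V = 0.470 mV.

0.470 mV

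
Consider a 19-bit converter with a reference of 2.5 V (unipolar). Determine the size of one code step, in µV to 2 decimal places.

4.77 µV

Full-scale span = 2.5 V.
LSB = 2.5 / 2^19 = 2.5 / 524288 = 4.76837e-06 V = 4.77 µV.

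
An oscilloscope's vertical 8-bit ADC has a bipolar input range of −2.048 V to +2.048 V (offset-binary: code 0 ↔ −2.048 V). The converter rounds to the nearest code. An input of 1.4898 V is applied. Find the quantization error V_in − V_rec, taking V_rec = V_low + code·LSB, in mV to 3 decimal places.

1.800 mV

Step size: 4.096 V ÷ 2^8 = 16.000 mV.
(V_in − V_low)/LSB = (1.4898 − (−2.048))/0.016 = 221.1125 → code 221 (round).
Code 221 maps back to (−2.048) + 221×0.016 V = 1.488 V.
Difference: 0.0018 V → 1.800 mV.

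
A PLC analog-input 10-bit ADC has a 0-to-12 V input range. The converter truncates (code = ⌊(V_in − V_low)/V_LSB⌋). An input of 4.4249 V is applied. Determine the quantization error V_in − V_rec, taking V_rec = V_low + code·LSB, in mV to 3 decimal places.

One LSB is 12 V / 1024 = 11.719 mV.
(4.4249 − 0)/0.0117188 = 377.5915; ⌊·⌋ gives code 377.
V_rec = 0 + 377·0.0117188 = 4.4179688 V.
Difference: 0.00693125 V → 6.931 mV.

6.931 mV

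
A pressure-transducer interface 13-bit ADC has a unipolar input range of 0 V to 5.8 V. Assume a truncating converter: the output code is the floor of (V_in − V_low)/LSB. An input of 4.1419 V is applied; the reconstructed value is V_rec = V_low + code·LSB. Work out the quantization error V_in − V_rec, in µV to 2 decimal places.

54.30 µV

One LSB is 5.8 V / 8192 = 0.708 mV.
(4.1419 − 0)/0.000708008 = 5850.0767; ⌊·⌋ gives code 5850.
Code 5850 maps back to 0 + 5850×0.000708008 V = 4.1418457 V.
Difference: 5.42969e-05 V → 54.30 µV.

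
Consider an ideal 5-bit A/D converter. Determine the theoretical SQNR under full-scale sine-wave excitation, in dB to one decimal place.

31.9 dB

SNR ≈ 6.02·N + 1.76 dB = 6.02·5 + 1.76 = 31.86 dB.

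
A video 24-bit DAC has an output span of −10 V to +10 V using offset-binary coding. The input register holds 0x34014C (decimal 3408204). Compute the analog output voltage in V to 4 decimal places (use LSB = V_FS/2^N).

LSB = 20 V / 2^24 = 1.19 µV.
Code 0x34014C = 3408204 decimal.
V_out = (−10) + 3408204 × 1.19209e-06 V = -5.9371 V.

-5.9371 V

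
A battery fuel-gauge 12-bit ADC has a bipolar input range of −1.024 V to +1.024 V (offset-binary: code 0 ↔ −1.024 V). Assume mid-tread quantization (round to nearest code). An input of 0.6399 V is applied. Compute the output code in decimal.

code 3328

LSB = 2.048 V / 4096 = 0.500 mV.
(V_in − V_low)/LSB = (0.6399 − (−1.024)) / 0.0005 = 3327.800.
Round → code 3328.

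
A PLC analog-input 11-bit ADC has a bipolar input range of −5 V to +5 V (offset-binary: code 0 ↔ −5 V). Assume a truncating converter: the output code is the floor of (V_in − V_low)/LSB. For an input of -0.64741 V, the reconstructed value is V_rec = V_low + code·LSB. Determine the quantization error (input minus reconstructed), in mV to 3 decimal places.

2.004 mV

One LSB is 10 V / 2048 = 4.883 mV.
(V_in − V_low)/LSB = (-0.64741 − (−5))/0.00488281 = 891.4104 → code 891 (floor).
Reconstructed: -0.64941406 V.
Difference: 0.00200406 V → 2.004 mV.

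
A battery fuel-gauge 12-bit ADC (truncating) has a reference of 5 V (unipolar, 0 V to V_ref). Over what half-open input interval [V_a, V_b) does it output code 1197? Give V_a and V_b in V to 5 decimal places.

[1.46118 V, 1.46240 V)

LSB = 5/2^12 = 1.221 mV.
V_a = V_low + 1197·LSB = 1.46118 V; V_b = V_low + 1198·LSB = 1.4624 V.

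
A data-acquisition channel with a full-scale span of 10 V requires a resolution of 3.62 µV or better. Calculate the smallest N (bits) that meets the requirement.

22 bits

Number of steps required ≥ 10 V / 3.62 µV = 2762430.94.
Need 2^N ≥ 2762430.94; 2^21 = 2097152, 2^22 = 4194304.
Minimum N = 22.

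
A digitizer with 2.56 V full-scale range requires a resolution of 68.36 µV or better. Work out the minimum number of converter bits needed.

16 bits

Number of steps required ≥ 2.56 V / 68.36 µV = 37448.80.
Need 2^N ≥ 37448.80; 2^15 = 32768, 2^16 = 65536.
Minimum N = 16.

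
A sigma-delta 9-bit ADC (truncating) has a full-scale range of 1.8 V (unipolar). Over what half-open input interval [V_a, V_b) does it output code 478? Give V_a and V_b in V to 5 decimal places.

[1.68047 V, 1.68398 V)

LSB = 1.8/2^9 = 3.516 mV.
V_a = V_low + 478·LSB = 1.68047 V; V_b = V_low + 479·LSB = 1.68398 V.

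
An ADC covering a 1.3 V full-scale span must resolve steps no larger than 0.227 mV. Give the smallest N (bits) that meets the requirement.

13 bits

Number of steps required ≥ 1.3 V / 0.227 mV = 5726.87.
Need 2^N ≥ 5726.87; 2^12 = 4096, 2^13 = 8192.
Minimum N = 13.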